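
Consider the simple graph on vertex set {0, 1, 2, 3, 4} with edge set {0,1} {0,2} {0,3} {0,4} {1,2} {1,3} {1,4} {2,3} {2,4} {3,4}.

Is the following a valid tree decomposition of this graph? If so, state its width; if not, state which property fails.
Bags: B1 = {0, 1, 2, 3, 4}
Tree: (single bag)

Every vertex of G appears in some bag (union = {0, 1, 2, 3, 4}); every edge is covered by a bag; and for each vertex v the set of bags containing v is connected in the bag tree. The decomposition is therefore valid. The largest bag has 5 vertices, so the width is 4.

Yes; width 4.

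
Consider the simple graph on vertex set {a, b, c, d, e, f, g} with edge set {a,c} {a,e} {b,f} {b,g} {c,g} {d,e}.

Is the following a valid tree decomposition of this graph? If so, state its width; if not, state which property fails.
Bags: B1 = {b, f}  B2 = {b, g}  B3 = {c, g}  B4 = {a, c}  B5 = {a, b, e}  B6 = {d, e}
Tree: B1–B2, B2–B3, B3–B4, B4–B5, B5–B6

No — bags containing vertex b are not connected in the tree.

A tree decomposition must satisfy three properties: every vertex lies in some bag; for every edge, both endpoints lie together in some bag; and for every vertex, the bags containing it form a connected subtree. Here bags containing vertex b are not connected in the tree, so the decomposition is invalid.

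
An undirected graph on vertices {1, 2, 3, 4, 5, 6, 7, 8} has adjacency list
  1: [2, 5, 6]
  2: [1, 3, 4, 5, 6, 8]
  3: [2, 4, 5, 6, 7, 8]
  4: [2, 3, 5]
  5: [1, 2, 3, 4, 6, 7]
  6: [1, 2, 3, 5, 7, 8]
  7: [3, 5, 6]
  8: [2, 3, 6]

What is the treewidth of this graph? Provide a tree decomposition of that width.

Each bag holds 4 vertices, so the decomposition has width 3, which upper-bounds the treewidth. Conversely, {1, 2, 5, 6} is a clique of size 4, and the vertices of any clique must share a bag in every tree decomposition; so some bag has ≥ 4 vertices and tw(G) ≥ 3. The upper and lower bounds meet at 3, so that is the treewidth.

Treewidth 3.
Bags: B1 = {2, 3, 5, 6}  B2 = {1, 2, 5, 6}  B3 = {2, 3, 4, 5}  B4 = {2, 3, 6, 8}  B5 = {3, 5, 6, 7}
Tree: B1–B2, B1–B3, B1–B4, B1–B5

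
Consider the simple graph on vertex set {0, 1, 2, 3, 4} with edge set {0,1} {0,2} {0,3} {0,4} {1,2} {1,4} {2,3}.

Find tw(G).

A width-2 tree decomposition is:
Bags: B1 = {0, 1, 2}  B2 = {0, 2, 3}  B3 = {0, 1, 4}
Tree: B1–B2, B1–B3
Each bag holds 3 vertices, so the decomposition has width 2, which upper-bounds the treewidth. For the lower bound, the 3 vertices {0, 1, 2} are pairwise adjacent, and any tree decomposition puts a clique entirely inside one bag — forcing width ≥ 2. Hence tw(G) = 2 exactly.

2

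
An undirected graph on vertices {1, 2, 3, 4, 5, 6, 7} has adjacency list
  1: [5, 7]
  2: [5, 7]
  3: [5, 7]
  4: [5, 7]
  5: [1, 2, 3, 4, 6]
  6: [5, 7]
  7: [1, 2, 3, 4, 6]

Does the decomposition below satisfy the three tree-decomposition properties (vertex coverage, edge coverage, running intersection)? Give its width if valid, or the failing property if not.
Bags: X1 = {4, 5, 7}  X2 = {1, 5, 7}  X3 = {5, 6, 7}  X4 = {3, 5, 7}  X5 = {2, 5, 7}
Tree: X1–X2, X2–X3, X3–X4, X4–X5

Yes; width 2.

Vertex coverage: the bags together contain {1, 2, 3, 4, 5, 6, 7}, the full vertex set. Edge coverage: each edge of G has both endpoints in at least one bag. Running intersection: for every vertex, the bags containing it form a connected subtree. All three properties hold, so this is a valid tree decomposition of width max|bag| − 1 = 2, and hence tw(G) ≤ 2.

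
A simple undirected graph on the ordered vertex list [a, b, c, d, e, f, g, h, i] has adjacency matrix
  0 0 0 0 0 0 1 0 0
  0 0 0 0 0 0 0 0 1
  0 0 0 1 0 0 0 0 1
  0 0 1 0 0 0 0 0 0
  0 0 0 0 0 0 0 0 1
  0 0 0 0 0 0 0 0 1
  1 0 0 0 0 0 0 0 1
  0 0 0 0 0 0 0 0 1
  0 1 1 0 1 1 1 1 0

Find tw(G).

A width-1 tree decomposition is:
Bags: B1 = {e, i}  B2 = {g, i}  B3 = {a, g}  B4 = {f, i}  B5 = {c, i}  B6 = {c, d}  B7 = {b, i}  B8 = {h, i}
Tree: B1–B2, B2–B3, B2–B4, B2–B5, B5–B6, B5–B7, B7–B8
Each bag holds 2 vertices, so the decomposition has width 1, which upper-bounds the treewidth. Since G has at least one edge (e.g. i–e), it is not an edgeless graph, so tw(G) ≥ 1. Hence tw(G) = 1 exactly.

1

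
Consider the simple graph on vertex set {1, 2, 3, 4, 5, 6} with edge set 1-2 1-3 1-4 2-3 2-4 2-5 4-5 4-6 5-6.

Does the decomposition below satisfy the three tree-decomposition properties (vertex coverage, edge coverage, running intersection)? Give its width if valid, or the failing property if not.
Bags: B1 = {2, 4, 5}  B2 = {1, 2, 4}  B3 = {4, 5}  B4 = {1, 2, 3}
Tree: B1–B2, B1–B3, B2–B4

No — vertex 6 appears in no bag.

A tree decomposition must satisfy three properties: every vertex lies in some bag; for every edge, both endpoints lie together in some bag; and for every vertex, the bags containing it form a connected subtree. Here vertex 6 appears in no bag, so the decomposition is invalid.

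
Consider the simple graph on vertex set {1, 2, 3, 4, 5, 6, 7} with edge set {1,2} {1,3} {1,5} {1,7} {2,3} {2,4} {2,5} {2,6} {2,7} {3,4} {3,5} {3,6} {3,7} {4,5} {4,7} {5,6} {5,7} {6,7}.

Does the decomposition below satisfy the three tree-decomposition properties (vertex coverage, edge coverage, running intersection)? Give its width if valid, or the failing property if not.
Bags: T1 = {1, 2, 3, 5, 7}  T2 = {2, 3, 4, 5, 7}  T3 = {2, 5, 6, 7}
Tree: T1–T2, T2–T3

A tree decomposition must satisfy three properties: every vertex lies in some bag; for every edge, both endpoints lie together in some bag; and for every vertex, the bags containing it form a connected subtree. Here edge (3,6) lies in no bag, so the decomposition is invalid.

No — edge (3,6) lies in no bag.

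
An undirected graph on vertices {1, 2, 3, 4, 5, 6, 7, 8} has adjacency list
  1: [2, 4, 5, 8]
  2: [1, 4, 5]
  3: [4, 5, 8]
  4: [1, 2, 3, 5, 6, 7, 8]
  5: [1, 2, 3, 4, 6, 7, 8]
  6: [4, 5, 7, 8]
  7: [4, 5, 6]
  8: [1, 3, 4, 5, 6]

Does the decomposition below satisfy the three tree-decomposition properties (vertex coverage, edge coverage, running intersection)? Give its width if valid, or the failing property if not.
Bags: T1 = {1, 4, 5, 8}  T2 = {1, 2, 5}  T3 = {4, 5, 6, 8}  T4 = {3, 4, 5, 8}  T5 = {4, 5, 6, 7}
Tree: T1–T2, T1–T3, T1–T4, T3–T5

A tree decomposition must satisfy three properties: every vertex lies in some bag; for every edge, both endpoints lie together in some bag; and for every vertex, the bags containing it form a connected subtree. Here edge (4,2) lies in no bag, so the decomposition is invalid.

No — edge (4,2) lies in no bag.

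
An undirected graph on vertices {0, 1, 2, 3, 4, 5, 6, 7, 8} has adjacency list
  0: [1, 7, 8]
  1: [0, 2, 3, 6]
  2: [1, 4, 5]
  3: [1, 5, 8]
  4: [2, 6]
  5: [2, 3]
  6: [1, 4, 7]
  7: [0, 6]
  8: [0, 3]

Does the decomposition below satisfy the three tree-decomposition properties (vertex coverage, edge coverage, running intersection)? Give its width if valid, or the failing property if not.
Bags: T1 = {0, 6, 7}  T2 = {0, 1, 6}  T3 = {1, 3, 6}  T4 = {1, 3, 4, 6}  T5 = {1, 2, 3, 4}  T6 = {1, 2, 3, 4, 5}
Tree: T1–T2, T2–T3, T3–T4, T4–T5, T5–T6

A tree decomposition must satisfy three properties: every vertex lies in some bag; for every edge, both endpoints lie together in some bag; and for every vertex, the bags containing it form a connected subtree. Here vertex 8 appears in no bag, so the decomposition is invalid.

No — vertex 8 appears in no bag.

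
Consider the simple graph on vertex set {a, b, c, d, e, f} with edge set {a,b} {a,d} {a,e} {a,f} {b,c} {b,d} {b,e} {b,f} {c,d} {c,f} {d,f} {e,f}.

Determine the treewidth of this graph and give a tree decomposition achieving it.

The largest bag has 4 vertices, giving width 3; this decomposition certifies tw(G) ≤ 3. Conversely, {b, c, d, f} is a clique of size 4, and the vertices of any clique must share a bag in every tree decomposition; so some bag has ≥ 4 vertices and tw(G) ≥ 3. The upper and lower bounds meet at 3, so that is the treewidth.

Treewidth 3.
One optimal decomposition is:
Bags: B1 = {a, b, d, f}  B2 = {a, b, e, f}  B3 = {b, c, d, f}
Tree: B1–B2, B1–B3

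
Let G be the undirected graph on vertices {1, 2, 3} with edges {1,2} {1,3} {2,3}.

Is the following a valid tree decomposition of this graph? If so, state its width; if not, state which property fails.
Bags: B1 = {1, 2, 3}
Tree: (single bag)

Every vertex of G appears in some bag (union = {1, 2, 3}); every edge is covered by a bag; and for each vertex v the set of bags containing v is connected in the bag tree. The decomposition is therefore valid. The largest bag has 3 vertices, so the width is 2.

Yes; width 2.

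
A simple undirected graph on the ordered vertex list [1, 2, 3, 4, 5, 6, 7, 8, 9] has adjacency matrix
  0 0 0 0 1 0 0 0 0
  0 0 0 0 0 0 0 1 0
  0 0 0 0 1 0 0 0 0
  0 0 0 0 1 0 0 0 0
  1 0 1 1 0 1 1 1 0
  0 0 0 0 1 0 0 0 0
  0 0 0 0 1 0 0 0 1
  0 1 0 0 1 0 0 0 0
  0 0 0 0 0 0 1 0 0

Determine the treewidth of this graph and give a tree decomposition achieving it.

The largest bag has 2 vertices, giving width 1; this decomposition certifies tw(G) ≤ 1. Since G has at least one edge (e.g. 4–5), it is not an edgeless graph, so tw(G) ≥ 1. Therefore the treewidth is 1.

Treewidth 1.
Bags: B1 = {4, 5}  B2 = {1, 5}  B3 = {5, 7}  B4 = {3, 5}  B5 = {5, 6}  B6 = {5, 8}  B7 = {7, 9}  B8 = {2, 8}
Tree: B1–B2, B2–B3, B3–B4, B1–B5, B2–B6, B3–B7, B6–B8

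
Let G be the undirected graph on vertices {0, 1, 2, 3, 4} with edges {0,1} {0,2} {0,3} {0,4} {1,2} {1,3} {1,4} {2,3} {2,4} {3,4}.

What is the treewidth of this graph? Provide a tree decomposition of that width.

Treewidth 4.
One such decomposition:
Bags: B1 = {0, 1, 2, 3, 4}
Tree: (single bag)

With just one bag of size 5, the width is 5 − 1 = 4, so tw(G) ≤ 4. On the other hand G contains the 5-clique {0, 1, 2, 3, 4}. A clique must lie in a single bag of any decomposition, so no decomposition can have width below 4. The upper and lower bounds meet at 4, so that is the treewidth.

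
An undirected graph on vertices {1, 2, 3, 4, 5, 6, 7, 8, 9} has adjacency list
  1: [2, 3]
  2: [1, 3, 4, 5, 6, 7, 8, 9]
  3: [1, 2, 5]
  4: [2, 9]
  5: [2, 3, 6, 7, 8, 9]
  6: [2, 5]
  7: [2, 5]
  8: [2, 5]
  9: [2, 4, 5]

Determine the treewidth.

A width-2 tree decomposition is:
Bags: B1 = {2, 3, 5}  B2 = {2, 5, 9}  B3 = {1, 2, 3}  B4 = {2, 5, 6}  B5 = {2, 5, 8}  B6 = {2, 5, 7}  B7 = {2, 4, 9}
Tree: B1–B2, B1–B3, B2–B4, B2–B5, B1–B6, B2–B7
The largest bag has 3 vertices, giving width 2; this decomposition certifies tw(G) ≤ 2. On the other hand G contains the 3-clique {1, 2, 3}. A clique must lie in a single bag of any decomposition, so no decomposition can have width below 2. Combining the bounds, tw(G) = 2.

2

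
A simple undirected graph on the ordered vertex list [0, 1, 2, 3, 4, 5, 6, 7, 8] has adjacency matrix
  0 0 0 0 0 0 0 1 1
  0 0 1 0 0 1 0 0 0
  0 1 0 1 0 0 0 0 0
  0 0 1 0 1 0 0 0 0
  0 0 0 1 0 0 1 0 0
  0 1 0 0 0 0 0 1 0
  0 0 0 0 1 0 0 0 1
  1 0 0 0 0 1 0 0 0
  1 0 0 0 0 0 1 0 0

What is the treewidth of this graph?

2

A width-2 tree decomposition is:
Bags: B1 = {0, 5, 7}  B2 = {0, 5, 8}  B3 = {5, 6, 8}  B4 = {4, 5, 6}  B5 = {3, 4, 5}  B6 = {2, 3, 5}  B7 = {1, 2, 5}
Tree: B1–B2, B2–B3, B3–B4, B4–B5, B5–B6, B6–B7
Each bag holds 3 vertices, so the decomposition has width 2, which upper-bounds the treewidth. The edges 5–7–0–8–6–4–3–2–1–5 form a cycle, so G is not a tree and its treewidth is at least 2. Hence tw(G) = 2 exactly.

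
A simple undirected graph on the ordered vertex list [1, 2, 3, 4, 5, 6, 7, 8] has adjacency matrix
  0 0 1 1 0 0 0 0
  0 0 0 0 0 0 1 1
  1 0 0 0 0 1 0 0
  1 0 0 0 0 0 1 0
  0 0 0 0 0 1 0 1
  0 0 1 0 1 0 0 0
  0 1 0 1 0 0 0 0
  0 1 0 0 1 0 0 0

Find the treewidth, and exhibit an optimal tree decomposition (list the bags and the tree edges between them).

Treewidth 2.
One optimal decomposition is:
Bags: B1 = {2, 5, 8}  B2 = {2, 5, 7}  B3 = {4, 5, 7}  B4 = {1, 4, 5}  B5 = {1, 3, 5}  B6 = {3, 5, 6}
Tree: B1–B2, B2–B3, B3–B4, B4–B5, B5–B6

Every bag has size at most 3, so the width is 3 − 1 = 2 and tw(G) ≤ 2. Since 5–8–2–7–4–1–3–6–5 is a cycle in G, G is not acyclic. Forests are exactly the graphs of treewidth ≤ 1, so tw(G) ≥ 2. Therefore the treewidth is 2.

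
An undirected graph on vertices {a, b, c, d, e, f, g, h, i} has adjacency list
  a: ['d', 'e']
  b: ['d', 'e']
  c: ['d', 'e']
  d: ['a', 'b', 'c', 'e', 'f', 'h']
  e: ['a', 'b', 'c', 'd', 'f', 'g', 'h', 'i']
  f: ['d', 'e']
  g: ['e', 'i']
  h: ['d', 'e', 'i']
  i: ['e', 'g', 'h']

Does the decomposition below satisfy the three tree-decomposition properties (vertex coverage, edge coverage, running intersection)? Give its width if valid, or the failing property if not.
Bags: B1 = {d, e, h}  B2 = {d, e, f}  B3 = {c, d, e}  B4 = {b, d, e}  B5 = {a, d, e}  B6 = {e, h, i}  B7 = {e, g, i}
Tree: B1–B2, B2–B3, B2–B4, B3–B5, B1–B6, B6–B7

Vertex coverage: the bags together contain {a, b, c, d, e, f, g, h, i}, the full vertex set. Edge coverage: each edge of G has both endpoints in at least one bag. Running intersection: for every vertex, the bags containing it form a connected subtree. All three properties hold, so this is a valid tree decomposition of width max|bag| − 1 = 2, and hence tw(G) ≤ 2.

Yes; width 2.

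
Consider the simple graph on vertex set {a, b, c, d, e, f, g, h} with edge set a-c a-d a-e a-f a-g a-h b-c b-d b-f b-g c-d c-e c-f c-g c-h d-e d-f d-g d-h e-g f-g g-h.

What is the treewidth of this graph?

A width-4 tree decomposition is:
Bags: B1 = {a, c, d, e, g}  B2 = {a, c, d, f, g}  B3 = {b, c, d, f, g}  B4 = {a, c, d, g, h}
Tree: B1–B2, B2–B3, B2–B4
The largest bag has 5 vertices, giving width 4; this decomposition certifies tw(G) ≤ 4. For the lower bound, the 5 vertices {a, c, d, e, g} are pairwise adjacent, and any tree decomposition puts a clique entirely inside one bag — forcing width ≥ 4. Hence tw(G) = 4 exactly.

4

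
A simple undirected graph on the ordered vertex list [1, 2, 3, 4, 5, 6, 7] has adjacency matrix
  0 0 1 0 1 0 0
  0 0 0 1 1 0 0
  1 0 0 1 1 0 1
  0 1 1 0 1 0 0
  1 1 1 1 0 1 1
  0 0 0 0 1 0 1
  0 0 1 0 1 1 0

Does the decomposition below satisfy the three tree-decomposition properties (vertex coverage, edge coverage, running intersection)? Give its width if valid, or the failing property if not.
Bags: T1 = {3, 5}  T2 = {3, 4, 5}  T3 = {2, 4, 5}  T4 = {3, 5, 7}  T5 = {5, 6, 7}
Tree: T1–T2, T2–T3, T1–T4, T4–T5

No — vertex 1 appears in no bag.

A tree decomposition must satisfy three properties: every vertex lies in some bag; for every edge, both endpoints lie together in some bag; and for every vertex, the bags containing it form a connected subtree. Here vertex 1 appears in no bag, so the decomposition is invalid.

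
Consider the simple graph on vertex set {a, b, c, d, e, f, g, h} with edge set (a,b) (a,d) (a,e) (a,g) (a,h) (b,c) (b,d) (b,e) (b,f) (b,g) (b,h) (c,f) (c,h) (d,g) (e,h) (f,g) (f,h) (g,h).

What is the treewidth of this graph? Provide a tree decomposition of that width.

Treewidth 3.
Bags: B1 = {a, b, g, h}  B2 = {a, b, e, h}  B3 = {a, b, d, g}  B4 = {b, f, g, h}  B5 = {b, c, f, h}
Tree: B1–B2, B1–B3, B1–B4, B4–B5

Every bag has size at most 4, so the width is 4 − 1 = 3 and tw(G) ≤ 3. On the other hand G contains the 4-clique {a, b, d, g}. A clique must lie in a single bag of any decomposition, so no decomposition can have width below 3. Therefore the treewidth is 3.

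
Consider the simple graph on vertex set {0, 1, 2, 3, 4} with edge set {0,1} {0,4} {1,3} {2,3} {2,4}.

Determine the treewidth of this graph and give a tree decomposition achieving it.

Treewidth 2.
One optimal decomposition is:
Bags: B1 = {2, 3, 4}  B2 = {1, 3, 4}  B3 = {0, 1, 4}
Tree: B1–B2, B2–B3

The largest bag has 3 vertices, giving width 2; this decomposition certifies tw(G) ≤ 2. Since 4–2–3–1–0–4 is a cycle in G, G is not acyclic. Forests are exactly the graphs of treewidth ≤ 1, so tw(G) ≥ 2. Therefore the treewidth is 2.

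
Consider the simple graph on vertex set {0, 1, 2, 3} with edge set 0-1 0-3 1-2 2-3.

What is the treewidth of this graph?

A width-2 tree decomposition is:
Bags: B1 = {0, 2, 3}  B2 = {0, 1, 2}
Tree: B1–B2
Every bag has size at most 3, so the width is 3 − 1 = 2 and tw(G) ≤ 2. Since 2–3–0–1–2 is a cycle in G, G is not acyclic. Forests are exactly the graphs of treewidth ≤ 1, so tw(G) ≥ 2. The upper and lower bounds meet at 2, so that is the treewidth.

2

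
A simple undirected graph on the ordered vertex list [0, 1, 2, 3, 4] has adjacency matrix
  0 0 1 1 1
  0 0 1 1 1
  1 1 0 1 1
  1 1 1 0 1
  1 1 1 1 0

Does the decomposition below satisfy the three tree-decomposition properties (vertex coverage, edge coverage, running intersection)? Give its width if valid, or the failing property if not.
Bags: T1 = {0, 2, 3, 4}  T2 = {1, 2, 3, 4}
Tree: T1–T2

Every vertex of G appears in some bag (union = {0, 1, 2, 3, 4}); every edge is covered by a bag; and for each vertex v the set of bags containing v is connected in the bag tree. The decomposition is therefore valid. The largest bag has 4 vertices, so the width is 3.

Yes; width 3.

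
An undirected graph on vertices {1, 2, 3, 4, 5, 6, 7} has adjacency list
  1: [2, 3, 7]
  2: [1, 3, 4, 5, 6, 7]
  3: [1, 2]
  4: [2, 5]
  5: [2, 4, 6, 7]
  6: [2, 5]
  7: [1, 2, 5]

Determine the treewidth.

A width-2 tree decomposition is:
Bags: B1 = {2, 4, 5}  B2 = {2, 5, 7}  B3 = {1, 2, 7}  B4 = {2, 5, 6}  B5 = {1, 2, 3}
Tree: B1–B2, B2–B3, B1–B4, B3–B5
Each bag holds 3 vertices, so the decomposition has width 2, which upper-bounds the treewidth. On the other hand G contains the 3-clique {1, 2, 3}. A clique must lie in a single bag of any decomposition, so no decomposition can have width below 2. Hence tw(G) = 2 exactly.

2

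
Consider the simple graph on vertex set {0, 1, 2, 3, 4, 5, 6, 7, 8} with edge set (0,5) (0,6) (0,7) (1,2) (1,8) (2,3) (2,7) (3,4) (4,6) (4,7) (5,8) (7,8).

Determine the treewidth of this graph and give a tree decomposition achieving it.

Every bag has size at most 4, so the width is 4 − 1 = 3 and tw(G) ≤ 3. For the lower bound: the 4 vertex sets {0,5,6}, {8}, {7}, {1,2,3,4} are disjoint, each induces a connected subgraph, and every pair is joined by at least one edge of G. Contracting each set to a single vertex therefore yields K_{4} as a minor, and since treewidth is minor-monotone, tw(G) ≥ tw(K_{4}) = 3. Therefore the treewidth is 3.

Treewidth 3.
One optimal decomposition is:
Bags: B1 = {0, 5, 6, 8}  B2 = {0, 6, 7, 8}  B3 = {4, 6, 7, 8}  B4 = {1, 4, 7, 8}  B5 = {1, 2, 4, 7}  B6 = {1, 2, 3, 4}
Tree: B1–B2, B2–B3, B3–B4, B4–B5, B5–B6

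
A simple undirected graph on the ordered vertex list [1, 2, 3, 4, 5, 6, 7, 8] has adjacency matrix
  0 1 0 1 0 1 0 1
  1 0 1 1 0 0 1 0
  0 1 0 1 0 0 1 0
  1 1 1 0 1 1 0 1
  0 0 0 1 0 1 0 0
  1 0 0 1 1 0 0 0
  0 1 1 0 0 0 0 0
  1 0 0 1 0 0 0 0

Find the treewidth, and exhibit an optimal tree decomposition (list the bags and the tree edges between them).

Each bag holds 3 vertices, so the decomposition has width 2, which upper-bounds the treewidth. For the lower bound, the 3 vertices {1, 4, 8} are pairwise adjacent, and any tree decomposition puts a clique entirely inside one bag — forcing width ≥ 2. The upper and lower bounds meet at 2, so that is the treewidth.

Treewidth 2.
Bags: B1 = {1, 4, 8}  B2 = {1, 4, 6}  B3 = {1, 2, 4}  B4 = {4, 5, 6}  B5 = {2, 3, 4}  B6 = {2, 3, 7}
Tree: B1–B2, B1–B3, B2–B4, B3–B5, B5–B6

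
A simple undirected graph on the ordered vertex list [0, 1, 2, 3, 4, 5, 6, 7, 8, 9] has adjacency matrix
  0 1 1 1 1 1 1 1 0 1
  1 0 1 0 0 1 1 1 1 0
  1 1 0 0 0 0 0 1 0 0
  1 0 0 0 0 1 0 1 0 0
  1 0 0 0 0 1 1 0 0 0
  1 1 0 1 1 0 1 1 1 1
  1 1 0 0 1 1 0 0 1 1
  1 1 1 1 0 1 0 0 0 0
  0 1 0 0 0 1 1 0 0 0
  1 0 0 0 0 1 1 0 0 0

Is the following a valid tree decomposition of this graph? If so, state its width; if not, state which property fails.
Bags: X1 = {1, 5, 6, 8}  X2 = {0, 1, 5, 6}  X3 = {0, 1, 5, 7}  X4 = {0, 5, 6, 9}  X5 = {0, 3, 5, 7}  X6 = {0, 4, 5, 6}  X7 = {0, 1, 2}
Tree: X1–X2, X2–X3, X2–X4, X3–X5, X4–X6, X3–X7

No — edge (7,2) lies in no bag.

A tree decomposition must satisfy three properties: every vertex lies in some bag; for every edge, both endpoints lie together in some bag; and for every vertex, the bags containing it form a connected subtree. Here edge (7,2) lies in no bag, so the decomposition is invalid.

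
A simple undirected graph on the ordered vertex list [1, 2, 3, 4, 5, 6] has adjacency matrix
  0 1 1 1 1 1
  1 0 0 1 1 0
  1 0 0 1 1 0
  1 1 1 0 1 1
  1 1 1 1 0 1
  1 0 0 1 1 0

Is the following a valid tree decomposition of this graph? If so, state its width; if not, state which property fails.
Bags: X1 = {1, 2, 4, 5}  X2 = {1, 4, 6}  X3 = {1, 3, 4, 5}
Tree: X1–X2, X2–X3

A tree decomposition must satisfy three properties: every vertex lies in some bag; for every edge, both endpoints lie together in some bag; and for every vertex, the bags containing it form a connected subtree. Here edge (5,6) lies in no bag, so the decomposition is invalid.

No — edge (5,6) lies in no bag.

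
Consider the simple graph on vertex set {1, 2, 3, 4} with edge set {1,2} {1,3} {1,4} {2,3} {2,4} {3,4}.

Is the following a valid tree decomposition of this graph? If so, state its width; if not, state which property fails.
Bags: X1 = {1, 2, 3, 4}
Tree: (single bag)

Checking the three conditions: (i) the bags cover all of {1, 2, 3, 4}; (ii) for each edge, some bag contains both endpoints; (iii) the bags containing any fixed vertex form a subtree. All hold, so the decomposition is valid with width 4 − 1 = 3.

Yes; width 3.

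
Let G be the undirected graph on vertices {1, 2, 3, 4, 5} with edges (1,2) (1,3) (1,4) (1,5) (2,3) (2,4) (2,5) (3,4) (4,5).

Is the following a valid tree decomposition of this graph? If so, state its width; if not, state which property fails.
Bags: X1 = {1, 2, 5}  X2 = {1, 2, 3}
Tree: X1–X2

No — vertex 4 appears in no bag.

A tree decomposition must satisfy three properties: every vertex lies in some bag; for every edge, both endpoints lie together in some bag; and for every vertex, the bags containing it form a connected subtree. Here vertex 4 appears in no bag, so the decomposition is invalid.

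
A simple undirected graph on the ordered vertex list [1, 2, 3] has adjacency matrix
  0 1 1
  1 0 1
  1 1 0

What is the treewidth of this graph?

A width-2 tree decomposition is:
Bags: B1 = {1, 2, 3}
Tree: (single bag)
With just one bag of size 3, the width is 3 − 1 = 2, so tw(G) ≤ 2. On the other hand G contains the 3-clique {1, 2, 3}. A clique must lie in a single bag of any decomposition, so no decomposition can have width below 2. Hence tw(G) = 2 exactly.

2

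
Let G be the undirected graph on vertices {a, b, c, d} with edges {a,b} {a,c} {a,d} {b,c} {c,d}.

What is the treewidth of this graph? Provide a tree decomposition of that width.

Treewidth 2.
One such decomposition:
Bags: B1 = {a, c, d}  B2 = {a, b, c}
Tree: B1–B2

Every bag has size at most 3, so the width is 3 − 1 = 2 and tw(G) ≤ 2. Conversely, {a, c, d} is a clique of size 3, and the vertices of any clique must share a bag in every tree decomposition; so some bag has ≥ 3 vertices and tw(G) ≥ 2. Hence tw(G) = 2 exactly.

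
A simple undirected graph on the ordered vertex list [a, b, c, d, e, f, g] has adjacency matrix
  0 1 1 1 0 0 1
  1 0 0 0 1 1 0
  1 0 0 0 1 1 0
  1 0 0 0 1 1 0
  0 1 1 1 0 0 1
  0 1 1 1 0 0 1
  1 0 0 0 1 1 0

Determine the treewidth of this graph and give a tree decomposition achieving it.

Treewidth 3.
One optimal decomposition is:
Bags: B1 = {a, e, f, g}  B2 = {a, c, e, f}  B3 = {a, d, e, f}  B4 = {a, b, e, f}
Tree: B1–B2, B2–B3, B3–B4

The largest bag has 4 vertices, giving width 3; this decomposition certifies tw(G) ≤ 3. For the lower bound: the 4 vertex sets {a,g}, {c,e}, {f}, {d} are disjoint, each induces a connected subgraph, and every pair is joined by at least one edge of G. Contracting each set to a single vertex therefore yields K_{4} as a minor, and since treewidth is minor-monotone, tw(G) ≥ tw(K_{4}) = 3. Therefore the treewidth is 3.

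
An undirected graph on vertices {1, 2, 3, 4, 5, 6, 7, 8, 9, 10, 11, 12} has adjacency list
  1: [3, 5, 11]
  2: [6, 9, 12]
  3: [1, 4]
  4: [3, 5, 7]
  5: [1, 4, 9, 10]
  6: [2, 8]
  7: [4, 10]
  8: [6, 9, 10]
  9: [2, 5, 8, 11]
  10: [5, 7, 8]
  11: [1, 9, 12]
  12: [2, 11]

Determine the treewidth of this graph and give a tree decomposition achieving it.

Treewidth 3.
One such decomposition:
Bags: B1 = {1, 3, 4, 7}  B2 = {1, 4, 5, 7}  B3 = {1, 5, 7, 10}  B4 = {1, 5, 10, 11}  B5 = {5, 9, 10, 11}  B6 = {8, 9, 10, 11}  B7 = {8, 9, 11, 12}  B8 = {2, 8, 9, 12}  B9 = {2, 6, 8, 12}
Tree: B1–B2, B2–B3, B3–B4, B4–B5, B5–B6, B6–B7, B7–B8, B8–B9

The largest bag has 4 vertices, giving width 3; this decomposition certifies tw(G) ≤ 3. For the lower bound: the 4 vertex sets {3,4,7}, {1}, {5}, {8,9,10,11} are disjoint, each induces a connected subgraph, and every pair is joined by at least one edge of G. Contracting each set to a single vertex therefore yields K_{4} as a minor, and since treewidth is minor-monotone, tw(G) ≥ tw(K_{4}) = 3. Hence tw(G) = 3 exactly.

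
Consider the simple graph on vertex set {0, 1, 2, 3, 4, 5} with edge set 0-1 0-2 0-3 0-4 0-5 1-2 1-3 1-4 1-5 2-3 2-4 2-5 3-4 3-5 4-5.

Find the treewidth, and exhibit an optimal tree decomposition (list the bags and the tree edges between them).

A single bag containing all 6 vertices is trivially a valid decomposition of width 5. Conversely, {0, 1, 2, 3, 4, 5} is a clique of size 6, and the vertices of any clique must share a bag in every tree decomposition; so some bag has ≥ 6 vertices and tw(G) ≥ 5. Therefore the treewidth is 5.

Treewidth 5.
One optimal decomposition is:
Bags: B1 = {0, 1, 2, 3, 4, 5}
Tree: (single bag)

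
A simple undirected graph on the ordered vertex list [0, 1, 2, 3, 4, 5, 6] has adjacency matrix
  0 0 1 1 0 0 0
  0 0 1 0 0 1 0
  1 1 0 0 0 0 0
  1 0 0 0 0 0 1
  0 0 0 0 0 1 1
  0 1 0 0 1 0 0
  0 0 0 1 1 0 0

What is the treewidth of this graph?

2

A width-2 tree decomposition is:
Bags: B1 = {0, 1, 2}  B2 = {0, 1, 5}  B3 = {0, 4, 5}  B4 = {0, 4, 6}  B5 = {0, 3, 6}
Tree: B1–B2, B2–B3, B3–B4, B4–B5
The largest bag has 3 vertices, giving width 2; this decomposition certifies tw(G) ≤ 2. The edges 0–2–1–5–4–6–3–0 form a cycle, so G is not a tree and its treewidth is at least 2. Hence tw(G) = 2 exactly.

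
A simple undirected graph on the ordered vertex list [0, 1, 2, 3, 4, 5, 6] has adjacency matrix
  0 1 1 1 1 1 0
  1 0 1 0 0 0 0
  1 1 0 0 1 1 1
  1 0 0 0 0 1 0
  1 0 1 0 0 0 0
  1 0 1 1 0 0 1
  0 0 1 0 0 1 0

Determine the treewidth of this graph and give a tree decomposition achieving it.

Treewidth 2.
One such decomposition:
Bags: B1 = {0, 1, 2}  B2 = {0, 2, 5}  B3 = {0, 3, 5}  B4 = {0, 2, 4}  B5 = {2, 5, 6}
Tree: B1–B2, B2–B3, B1–B4, B2–B5

Every bag has size at most 3, so the width is 3 − 1 = 2 and tw(G) ≤ 2. On the other hand G contains the 3-clique {0, 1, 2}. A clique must lie in a single bag of any decomposition, so no decomposition can have width below 2. Hence tw(G) = 2 exactly.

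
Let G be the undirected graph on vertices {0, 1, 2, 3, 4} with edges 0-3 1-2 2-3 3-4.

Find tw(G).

A width-1 tree decomposition is:
Bags: B1 = {2, 3}  B2 = {0, 3}  B3 = {1, 2}  B4 = {3, 4}
Tree: B1–B2, B1–B3, B1–B4
Each bag holds 2 vertices, so the decomposition has width 1, which upper-bounds the treewidth. Any graph with an edge has treewidth ≥ 1, and G has the edge 2–3. Combining the bounds, tw(G) = 1.

1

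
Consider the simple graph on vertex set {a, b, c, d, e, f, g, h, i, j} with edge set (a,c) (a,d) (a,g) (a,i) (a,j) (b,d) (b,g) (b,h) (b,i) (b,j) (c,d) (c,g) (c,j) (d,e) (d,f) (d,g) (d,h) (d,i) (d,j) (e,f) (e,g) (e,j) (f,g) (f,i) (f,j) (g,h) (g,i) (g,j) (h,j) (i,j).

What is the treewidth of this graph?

4

A width-4 tree decomposition is:
Bags: B1 = {d, e, f, g, j}  B2 = {d, f, g, i, j}  B3 = {b, d, g, i, j}  B4 = {a, d, g, i, j}  B5 = {a, c, d, g, j}  B6 = {b, d, g, h, j}
Tree: B1–B2, B2–B3, B3–B4, B4–B5, B3–B6
Every bag has size at most 5, so the width is 5 − 1 = 4 and tw(G) ≤ 4. For the lower bound, the 5 vertices {d, e, f, g, j} are pairwise adjacent, and any tree decomposition puts a clique entirely inside one bag — forcing width ≥ 4. Combining the bounds, tw(G) = 4.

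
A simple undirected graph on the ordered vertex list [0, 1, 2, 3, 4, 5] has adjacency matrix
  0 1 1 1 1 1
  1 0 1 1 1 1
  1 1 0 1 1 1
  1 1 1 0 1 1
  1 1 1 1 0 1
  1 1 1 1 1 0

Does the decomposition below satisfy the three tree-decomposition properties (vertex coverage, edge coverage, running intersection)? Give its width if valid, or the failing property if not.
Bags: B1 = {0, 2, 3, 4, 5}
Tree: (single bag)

No — vertex 1 appears in no bag.

A tree decomposition must satisfy three properties: every vertex lies in some bag; for every edge, both endpoints lie together in some bag; and for every vertex, the bags containing it form a connected subtree. Here vertex 1 appears in no bag, so the decomposition is invalid.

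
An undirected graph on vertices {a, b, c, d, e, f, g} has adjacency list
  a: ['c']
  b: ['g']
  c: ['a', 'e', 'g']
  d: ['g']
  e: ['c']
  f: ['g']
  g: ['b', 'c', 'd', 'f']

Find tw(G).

A width-1 tree decomposition is:
Bags: B1 = {c, g}  B2 = {d, g}  B3 = {a, c}  B4 = {f, g}  B5 = {b, g}  B6 = {c, e}
Tree: B1–B2, B1–B3, B1–B4, B4–B5, B3–B6
Every bag has size at most 2, so the width is 2 − 1 = 1 and tw(G) ≤ 1. Since G has at least one edge (e.g. c–g), it is not an edgeless graph, so tw(G) ≥ 1. Hence tw(G) = 1 exactly.

1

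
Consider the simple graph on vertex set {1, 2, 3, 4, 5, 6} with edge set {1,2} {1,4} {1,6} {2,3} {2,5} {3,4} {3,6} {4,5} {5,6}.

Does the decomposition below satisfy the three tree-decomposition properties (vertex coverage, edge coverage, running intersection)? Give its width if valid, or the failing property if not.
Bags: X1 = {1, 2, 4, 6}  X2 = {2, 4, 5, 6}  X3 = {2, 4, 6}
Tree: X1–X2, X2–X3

No — vertex 3 appears in no bag.

A tree decomposition must satisfy three properties: every vertex lies in some bag; for every edge, both endpoints lie together in some bag; and for every vertex, the bags containing it form a connected subtree. Here vertex 3 appears in no bag, so the decomposition is invalid.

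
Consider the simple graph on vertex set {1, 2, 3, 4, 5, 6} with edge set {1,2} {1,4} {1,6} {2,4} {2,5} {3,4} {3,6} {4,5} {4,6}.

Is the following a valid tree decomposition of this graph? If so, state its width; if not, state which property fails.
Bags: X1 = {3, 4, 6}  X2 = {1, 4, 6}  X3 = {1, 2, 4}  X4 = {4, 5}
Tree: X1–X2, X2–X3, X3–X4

A tree decomposition must satisfy three properties: every vertex lies in some bag; for every edge, both endpoints lie together in some bag; and for every vertex, the bags containing it form a connected subtree. Here edge (2,5) lies in no bag, so the decomposition is invalid.

No — edge (2,5) lies in no bag.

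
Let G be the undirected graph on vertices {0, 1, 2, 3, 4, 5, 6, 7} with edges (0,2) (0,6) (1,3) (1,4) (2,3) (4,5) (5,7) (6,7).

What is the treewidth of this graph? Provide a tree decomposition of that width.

The largest bag has 3 vertices, giving width 2; this decomposition certifies tw(G) ≤ 2. Since 4–5–7–6–0–2–3–1–4 is a cycle in G, G is not acyclic. Forests are exactly the graphs of treewidth ≤ 1, so tw(G) ≥ 2. Hence tw(G) = 2 exactly.

Treewidth 2.
One optimal decomposition is:
Bags: B1 = {4, 5, 7}  B2 = {4, 6, 7}  B3 = {0, 4, 6}  B4 = {0, 2, 4}  B5 = {2, 3, 4}  B6 = {1, 3, 4}
Tree: B1–B2, B2–B3, B3–B4, B4–B5, B5–B6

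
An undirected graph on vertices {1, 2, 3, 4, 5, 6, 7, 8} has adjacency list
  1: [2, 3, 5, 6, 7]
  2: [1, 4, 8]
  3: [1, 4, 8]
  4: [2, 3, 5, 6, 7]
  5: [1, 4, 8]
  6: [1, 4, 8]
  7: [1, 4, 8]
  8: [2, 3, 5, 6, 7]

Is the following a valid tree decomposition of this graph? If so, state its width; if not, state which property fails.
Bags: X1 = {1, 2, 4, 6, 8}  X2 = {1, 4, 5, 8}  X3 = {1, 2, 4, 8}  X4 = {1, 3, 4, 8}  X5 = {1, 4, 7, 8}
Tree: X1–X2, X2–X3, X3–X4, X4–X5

A tree decomposition must satisfy three properties: every vertex lies in some bag; for every edge, both endpoints lie together in some bag; and for every vertex, the bags containing it form a connected subtree. Here bags containing vertex 2 are not connected in the tree, so the decomposition is invalid.

No — bags containing vertex 2 are not connected in the tree.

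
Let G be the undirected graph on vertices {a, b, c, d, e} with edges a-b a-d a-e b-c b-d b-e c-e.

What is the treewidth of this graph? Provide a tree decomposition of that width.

Every bag has size at most 3, so the width is 3 − 1 = 2 and tw(G) ≤ 2. On the other hand G contains the 3-clique {a, b, d}. A clique must lie in a single bag of any decomposition, so no decomposition can have width below 2. Hence tw(G) = 2 exactly.

Treewidth 2.
One such decomposition:
Bags: B1 = {b, c, e}  B2 = {a, b, e}  B3 = {a, b, d}
Tree: B1–B2, B2–B3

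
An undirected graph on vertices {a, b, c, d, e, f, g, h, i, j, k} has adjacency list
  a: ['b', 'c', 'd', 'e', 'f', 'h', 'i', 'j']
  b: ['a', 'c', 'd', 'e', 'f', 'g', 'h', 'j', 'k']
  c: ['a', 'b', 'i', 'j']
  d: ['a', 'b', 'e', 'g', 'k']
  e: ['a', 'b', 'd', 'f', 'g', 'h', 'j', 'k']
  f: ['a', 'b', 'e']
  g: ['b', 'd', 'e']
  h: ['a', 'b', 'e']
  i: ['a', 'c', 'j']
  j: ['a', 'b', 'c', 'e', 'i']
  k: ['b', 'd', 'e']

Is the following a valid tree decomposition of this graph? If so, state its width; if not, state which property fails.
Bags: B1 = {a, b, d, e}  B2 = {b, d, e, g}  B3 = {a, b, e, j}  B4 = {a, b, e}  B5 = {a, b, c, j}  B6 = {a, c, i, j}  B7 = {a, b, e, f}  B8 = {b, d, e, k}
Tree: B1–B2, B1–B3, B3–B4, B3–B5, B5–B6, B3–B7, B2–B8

No — vertex h appears in no bag.

A tree decomposition must satisfy three properties: every vertex lies in some bag; for every edge, both endpoints lie together in some bag; and for every vertex, the bags containing it form a connected subtree. Here vertex h appears in no bag, so the decomposition is invalid.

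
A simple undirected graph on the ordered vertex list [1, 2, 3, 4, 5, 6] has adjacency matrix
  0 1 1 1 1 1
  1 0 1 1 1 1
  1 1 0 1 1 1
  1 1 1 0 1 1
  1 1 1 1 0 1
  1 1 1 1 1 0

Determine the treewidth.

5

A width-5 tree decomposition is:
Bags: B1 = {1, 2, 3, 4, 5, 6}
Tree: (single bag)
With just one bag of size 6, the width is 6 − 1 = 5, so tw(G) ≤ 5. For the lower bound, the 6 vertices {1, 2, 3, 4, 5, 6} are pairwise adjacent, and any tree decomposition puts a clique entirely inside one bag — forcing width ≥ 5. Therefore the treewidth is 5.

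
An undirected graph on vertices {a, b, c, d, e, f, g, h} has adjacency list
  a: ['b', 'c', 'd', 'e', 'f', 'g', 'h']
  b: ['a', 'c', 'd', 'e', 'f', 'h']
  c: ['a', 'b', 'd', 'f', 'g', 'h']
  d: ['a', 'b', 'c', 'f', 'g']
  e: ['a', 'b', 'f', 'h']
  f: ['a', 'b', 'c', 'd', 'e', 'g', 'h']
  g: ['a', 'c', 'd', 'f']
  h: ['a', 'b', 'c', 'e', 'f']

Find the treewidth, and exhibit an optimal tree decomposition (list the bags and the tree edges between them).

Every bag has size at most 5, so the width is 5 − 1 = 4 and tw(G) ≤ 4. On the other hand G contains the 5-clique {a, c, d, f, g}. A clique must lie in a single bag of any decomposition, so no decomposition can have width below 4. Combining the bounds, tw(G) = 4.

Treewidth 4.
One optimal decomposition is:
Bags: B1 = {a, b, c, d, f}  B2 = {a, b, c, f, h}  B3 = {a, c, d, f, g}  B4 = {a, b, e, f, h}
Tree: B1–B2, B1–B3, B2–B4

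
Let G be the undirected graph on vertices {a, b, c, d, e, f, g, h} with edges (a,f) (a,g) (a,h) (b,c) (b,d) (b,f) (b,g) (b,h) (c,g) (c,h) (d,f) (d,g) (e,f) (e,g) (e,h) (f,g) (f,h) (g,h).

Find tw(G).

A width-3 tree decomposition is:
Bags: B1 = {b, f, g, h}  B2 = {b, d, f, g}  B3 = {a, f, g, h}  B4 = {e, f, g, h}  B5 = {b, c, g, h}
Tree: B1–B2, B1–B3, B1–B4, B1–B5
Every bag has size at most 4, so the width is 4 − 1 = 3 and tw(G) ≤ 3. For the lower bound, the 4 vertices {b, c, g, h} are pairwise adjacent, and any tree decomposition puts a clique entirely inside one bag — forcing width ≥ 3. Therefore the treewidth is 3.

3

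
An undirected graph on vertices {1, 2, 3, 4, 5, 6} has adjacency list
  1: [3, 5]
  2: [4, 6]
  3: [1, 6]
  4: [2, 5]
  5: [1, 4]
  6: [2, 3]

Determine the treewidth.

A width-2 tree decomposition is:
Bags: B1 = {2, 4, 5}  B2 = {2, 5, 6}  B3 = {3, 5, 6}  B4 = {1, 3, 5}
Tree: B1–B2, B2–B3, B3–B4
Every bag has size at most 3, so the width is 3 − 1 = 2 and tw(G) ≤ 2. The edges 5–4–2–6–3–1–5 form a cycle, so G is not a tree and its treewidth is at least 2. Therefore the treewidth is 2.

2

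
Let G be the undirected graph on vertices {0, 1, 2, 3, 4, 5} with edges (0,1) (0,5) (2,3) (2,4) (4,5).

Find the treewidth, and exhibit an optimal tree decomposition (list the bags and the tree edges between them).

Every bag has size at most 2, so the width is 2 − 1 = 1 and tw(G) ≤ 1. Any graph with an edge has treewidth ≥ 1, and G has the edge 3–2. The upper and lower bounds meet at 1, so that is the treewidth.

Treewidth 1.
One such decomposition:
Bags: B1 = {2, 3}  B2 = {2, 4}  B3 = {4, 5}  B4 = {0, 5}  B5 = {0, 1}
Tree: B1–B2, B2–B3, B3–B4, B4–B5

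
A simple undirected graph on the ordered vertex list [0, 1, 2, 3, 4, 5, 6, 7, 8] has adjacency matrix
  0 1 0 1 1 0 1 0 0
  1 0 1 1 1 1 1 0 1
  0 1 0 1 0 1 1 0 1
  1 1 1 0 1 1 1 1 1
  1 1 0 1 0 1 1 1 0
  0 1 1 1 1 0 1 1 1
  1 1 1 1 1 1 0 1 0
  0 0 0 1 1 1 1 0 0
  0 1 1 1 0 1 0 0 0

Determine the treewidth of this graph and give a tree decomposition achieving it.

Every bag has size at most 5, so the width is 5 − 1 = 4 and tw(G) ≤ 4. On the other hand G contains the 5-clique {0, 1, 3, 4, 6}. A clique must lie in a single bag of any decomposition, so no decomposition can have width below 4. Hence tw(G) = 4 exactly.

Treewidth 4.
One optimal decomposition is:
Bags: B1 = {1, 2, 3, 5, 6}  B2 = {1, 3, 4, 5, 6}  B3 = {1, 2, 3, 5, 8}  B4 = {0, 1, 3, 4, 6}  B5 = {3, 4, 5, 6, 7}
Tree: B1–B2, B1–B3, B2–B4, B2–B5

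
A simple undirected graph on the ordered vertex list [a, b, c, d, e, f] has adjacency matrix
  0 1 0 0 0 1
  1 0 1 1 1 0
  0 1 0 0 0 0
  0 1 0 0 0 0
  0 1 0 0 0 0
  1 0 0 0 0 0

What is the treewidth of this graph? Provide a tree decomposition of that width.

Treewidth 1.
Bags: B1 = {b, c}  B2 = {b, e}  B3 = {a, b}  B4 = {a, f}  B5 = {b, d}
Tree: B1–B2, B2–B3, B3–B4, B3–B5

Each bag holds 2 vertices, so the decomposition has width 1, which upper-bounds the treewidth. Since G has at least one edge (e.g. c–b), it is not an edgeless graph, so tw(G) ≥ 1. Combining the bounds, tw(G) = 1.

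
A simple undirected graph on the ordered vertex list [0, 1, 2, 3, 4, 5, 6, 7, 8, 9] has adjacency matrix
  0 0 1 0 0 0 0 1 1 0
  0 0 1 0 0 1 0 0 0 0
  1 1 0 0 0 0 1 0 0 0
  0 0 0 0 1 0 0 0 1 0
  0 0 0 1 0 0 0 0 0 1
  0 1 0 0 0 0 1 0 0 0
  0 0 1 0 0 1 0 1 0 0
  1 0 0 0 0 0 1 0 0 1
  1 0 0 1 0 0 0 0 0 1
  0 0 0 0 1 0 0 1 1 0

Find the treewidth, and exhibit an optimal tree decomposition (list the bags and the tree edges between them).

Treewidth 2.
One optimal decomposition is:
Bags: B1 = {3, 4, 9}  B2 = {3, 8, 9}  B3 = {7, 8, 9}  B4 = {0, 7, 8}  B5 = {0, 6, 7}  B6 = {0, 2, 6}  B7 = {2, 5, 6}  B8 = {1, 2, 5}
Tree: B1–B2, B2–B3, B3–B4, B4–B5, B5–B6, B6–B7, B7–B8

Each bag holds 3 vertices, so the decomposition has width 2, which upper-bounds the treewidth. For the lower bound, G contains the cycle 4–3–8–9–4, so G is not a forest; only forests have treewidth ≤ 1, hence tw(G) ≥ 2. Combining the bounds, tw(G) = 2.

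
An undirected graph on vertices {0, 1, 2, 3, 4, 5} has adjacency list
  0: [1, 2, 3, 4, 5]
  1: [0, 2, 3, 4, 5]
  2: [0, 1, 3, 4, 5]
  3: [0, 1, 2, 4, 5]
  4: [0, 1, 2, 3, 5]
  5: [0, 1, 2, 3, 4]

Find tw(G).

5

A width-5 tree decomposition is:
Bags: B1 = {0, 1, 2, 3, 4, 5}
Tree: (single bag)
A single bag containing all 6 vertices is trivially a valid decomposition of width 5. On the other hand G contains the 6-clique {0, 1, 2, 3, 4, 5}. A clique must lie in a single bag of any decomposition, so no decomposition can have width below 5. The upper and lower bounds meet at 5, so that is the treewidth.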